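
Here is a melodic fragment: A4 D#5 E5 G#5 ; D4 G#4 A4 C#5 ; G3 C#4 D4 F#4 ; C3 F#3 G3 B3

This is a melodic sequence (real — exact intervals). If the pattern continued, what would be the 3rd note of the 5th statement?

C3

Grouping in 4s, the 3rd note of each cell is E5, A4, D4, G3.
One more down a 5th gives C3.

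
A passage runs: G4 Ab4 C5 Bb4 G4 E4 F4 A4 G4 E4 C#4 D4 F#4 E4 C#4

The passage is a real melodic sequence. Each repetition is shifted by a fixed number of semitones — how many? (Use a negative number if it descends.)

Taking 5-note groups, the heads are G4, E4, C#4: the pattern moves down a 3rd.
G4 to E4 spans -3 semitones.

-3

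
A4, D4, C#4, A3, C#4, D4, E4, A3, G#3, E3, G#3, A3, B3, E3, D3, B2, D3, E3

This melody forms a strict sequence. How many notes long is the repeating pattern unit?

6

Try groups of 6 (3 cells in 18 notes):
A4 D4 C#4 A3 C#4 D4 | E4 A3 G#3 E3 G#3 A3 | B3 E3 D3 B2 D3 E3
Each cell is the previous one down a 4th — so the unit is 6 notes.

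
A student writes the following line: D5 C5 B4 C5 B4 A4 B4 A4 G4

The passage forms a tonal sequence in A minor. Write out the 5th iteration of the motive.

The 3-note cells begin on D5, C5, B4 — each down a 2nd from the last.
Carrying on: A4 → G4.
So cell 5 is G4 F4 E4.

G4 F4 E4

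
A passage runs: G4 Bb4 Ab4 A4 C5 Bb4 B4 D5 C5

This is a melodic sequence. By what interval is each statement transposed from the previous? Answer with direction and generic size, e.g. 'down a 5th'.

Unit = 3 notes; the statements start on G4, A4, B4, moving up a 2nd each time.
G4 to A4 is up a 2nd.

up a 2nd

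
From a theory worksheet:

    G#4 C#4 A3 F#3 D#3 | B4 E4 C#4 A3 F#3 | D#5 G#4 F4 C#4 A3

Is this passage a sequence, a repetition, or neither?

Note 3 of cell 3 is F4; if this were a sequence it would be E4. No unit length gives a consistent transposition pattern.

neither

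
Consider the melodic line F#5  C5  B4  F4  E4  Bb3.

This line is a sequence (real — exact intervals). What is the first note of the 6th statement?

Unit = 2 notes; the statements start on F#5, B4, E4, moving down a 5th each time.
Continuing: A3 → D3 → G2. Statement 6 starts on G2.

G2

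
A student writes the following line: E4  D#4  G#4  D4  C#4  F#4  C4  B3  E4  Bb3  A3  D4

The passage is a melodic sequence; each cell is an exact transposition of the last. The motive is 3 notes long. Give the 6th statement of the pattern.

Gb3 F3 Bb3

Taking 3-note groups, the heads are E4, D4, C4, Bb3: the pattern moves down a 2nd.
Carrying on: Ab3 → Gb3.
So cell 6 is Gb3 F3 Bb3.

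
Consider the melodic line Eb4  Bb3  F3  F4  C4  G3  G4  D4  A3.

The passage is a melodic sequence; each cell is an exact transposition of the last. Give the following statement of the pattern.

A4 E4 B3

The 3-note cells begin on Eb4, F4, G4 — each up a 2nd from the last.
From A4 the exact shape gives A4 E4 B3.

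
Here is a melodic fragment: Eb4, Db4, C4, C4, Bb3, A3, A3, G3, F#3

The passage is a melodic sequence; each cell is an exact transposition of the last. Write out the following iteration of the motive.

Taking 3-note groups, the heads are Eb4, C4, A3: the pattern moves down a 3rd.
From F#3 the exact shape gives F#3 E3 D#3.

F#3 E3 D#3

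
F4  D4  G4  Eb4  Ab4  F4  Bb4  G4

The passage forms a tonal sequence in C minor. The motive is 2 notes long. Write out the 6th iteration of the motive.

D5 Bb4

The 2-note cells begin on F4, G4, Ab4, Bb4 — each up a 2nd from the last.
Carrying on: C5 → D5.
Statement 6 starts on D5 and keeps the same diatonic contour: D5 Bb4.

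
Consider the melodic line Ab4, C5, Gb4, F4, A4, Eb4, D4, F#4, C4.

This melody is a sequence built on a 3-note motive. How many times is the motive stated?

3

9 notes in groups of 3 gives 9/3 = 3 statements.
Starts: Ab4, F4, D4 — each down a 3rd.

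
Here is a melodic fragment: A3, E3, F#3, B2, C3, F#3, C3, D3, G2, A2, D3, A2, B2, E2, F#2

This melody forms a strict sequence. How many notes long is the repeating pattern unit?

Try groups of 5 (3 cells in 15 notes):
A3 E3 F#3 B2 C3 | F#3 C3 D3 G2 A2 | D3 A2 B2 E2 F#2
Each cell is the previous one down a 3rd — so the unit is 5 notes.

5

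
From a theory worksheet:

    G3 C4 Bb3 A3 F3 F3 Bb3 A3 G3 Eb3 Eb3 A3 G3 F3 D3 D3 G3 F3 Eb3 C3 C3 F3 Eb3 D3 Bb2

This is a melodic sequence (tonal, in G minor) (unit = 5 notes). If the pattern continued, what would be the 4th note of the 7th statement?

Bb2

The unit is 5 notes. Position-4 pitches of the 5 shown cells: A3, G3, F3, Eb3, D3.
Carrying that down a 2nd forward: C3 → Bb2.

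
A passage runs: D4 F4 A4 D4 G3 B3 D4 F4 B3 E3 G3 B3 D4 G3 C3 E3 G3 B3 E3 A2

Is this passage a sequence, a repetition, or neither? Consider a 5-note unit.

sequence

Each 5-note cell is the previous one transposed down a 3rd.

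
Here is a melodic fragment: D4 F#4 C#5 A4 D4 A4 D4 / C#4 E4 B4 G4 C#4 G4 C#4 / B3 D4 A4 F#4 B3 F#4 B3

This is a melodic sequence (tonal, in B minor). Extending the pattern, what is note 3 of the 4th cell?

G4

Grouping in 7s, the 3rd note of each cell is C#5, B4, A4.
One more down a 2nd gives G4.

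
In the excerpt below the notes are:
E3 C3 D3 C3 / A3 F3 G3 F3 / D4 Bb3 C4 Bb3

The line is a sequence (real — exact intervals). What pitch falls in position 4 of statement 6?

Db5

Grouping in 4s, the 4th note of each cell is C3, F3, Bb3.
Extending up a 4th: Eb4 → Ab4 → Db5.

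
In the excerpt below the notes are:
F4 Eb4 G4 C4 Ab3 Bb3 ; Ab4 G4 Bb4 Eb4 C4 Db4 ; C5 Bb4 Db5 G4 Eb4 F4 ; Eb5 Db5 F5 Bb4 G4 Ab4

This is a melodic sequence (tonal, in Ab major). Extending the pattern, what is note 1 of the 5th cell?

With 6-note cells, note 1 of each statement runs F4, Ab4, C5, Eb5.
From Eb5, up a 3rd gives G5.

G5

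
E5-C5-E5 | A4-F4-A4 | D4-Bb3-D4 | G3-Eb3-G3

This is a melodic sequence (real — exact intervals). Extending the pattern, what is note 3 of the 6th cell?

F2

With 3-note cells, note 3 of each statement runs E5, A4, D4, G3.
Carrying that down a 5th forward: C3 → F2.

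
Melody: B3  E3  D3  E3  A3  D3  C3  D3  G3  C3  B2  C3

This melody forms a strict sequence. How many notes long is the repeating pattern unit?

12 notes total. Splitting into 3 groups of 4:
B3 E3 D3 E3 | A3 D3 C3 D3 | G3 C3 B2 C3
That's a consistent down a 2nd shift per cell, and no other grouping gives one.

4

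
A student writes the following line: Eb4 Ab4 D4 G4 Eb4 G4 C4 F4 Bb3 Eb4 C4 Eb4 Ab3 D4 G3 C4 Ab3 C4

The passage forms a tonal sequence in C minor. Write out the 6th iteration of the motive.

Bb2 Eb3 Ab2 D3 Bb2 D3

The 6-note cells begin on Eb4, C4, Ab3 — each down a 3rd from the last.
Carrying on: F3 → D3 → Bb2.
Statement 6 starts on Bb2 and keeps the same diatonic contour: Bb2 Eb3 Ab2 D3 Bb2 D3.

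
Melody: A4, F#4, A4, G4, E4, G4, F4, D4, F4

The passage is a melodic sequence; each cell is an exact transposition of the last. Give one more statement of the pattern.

Eb4 C4 Eb4

With a 3-note motive the entries are A4, G4, F4, each down a 2nd from the previous.
So cell 4 is Eb4 C4 Eb4.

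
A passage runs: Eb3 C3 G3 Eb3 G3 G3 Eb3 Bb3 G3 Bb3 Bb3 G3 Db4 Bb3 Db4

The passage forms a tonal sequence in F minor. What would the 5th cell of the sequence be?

F4 Db4 Ab4 F4 Ab4

The 5-note cells begin on Eb3, G3, Bb3 — each up a 3rd from the last.
Continuing the starts: Db4 → F4.
So cell 5 is F4 Db4 Ab4 F4 Ab4.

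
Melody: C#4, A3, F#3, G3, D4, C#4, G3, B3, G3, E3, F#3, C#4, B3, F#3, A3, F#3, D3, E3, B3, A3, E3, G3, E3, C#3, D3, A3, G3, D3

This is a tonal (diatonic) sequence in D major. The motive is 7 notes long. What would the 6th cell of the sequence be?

E3 C#3 A2 B2 F#3 E3 B2

Unit = 7 notes; the statements start on C#4, B3, A3, G3, moving down a 2nd each time.
Extending down a 2nd: F#3 → E3.
From E3 the diatonic shape gives E3 C#3 A2 B2 F#3 E3 B2.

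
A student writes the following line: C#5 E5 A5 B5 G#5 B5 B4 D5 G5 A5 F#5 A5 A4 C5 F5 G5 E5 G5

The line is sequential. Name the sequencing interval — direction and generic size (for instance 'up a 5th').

Taking 6-note groups, the heads are C#5, B4, A4: the pattern moves down a 2nd.
C#5 to B4 is down a 2nd.

down a 2nd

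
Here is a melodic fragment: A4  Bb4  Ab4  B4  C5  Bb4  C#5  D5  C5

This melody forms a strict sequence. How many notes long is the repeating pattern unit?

9 notes total. Splitting into 3 groups of 3:
A4 Bb4 Ab4 | B4 C5 Bb4 | C#5 D5 C5
Every group is a transposition up a 2nd of the one before; no shorter unit works.

3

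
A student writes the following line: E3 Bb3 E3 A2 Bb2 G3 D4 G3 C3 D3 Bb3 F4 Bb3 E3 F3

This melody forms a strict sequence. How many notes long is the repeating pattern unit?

Try groups of 5 (3 cells in 15 notes):
E3 Bb3 E3 A2 Bb2 | G3 D4 G3 C3 D3 | Bb3 F4 Bb3 E3 F3
Each cell is the previous one up a 3rd — so the unit is 5 notes.

5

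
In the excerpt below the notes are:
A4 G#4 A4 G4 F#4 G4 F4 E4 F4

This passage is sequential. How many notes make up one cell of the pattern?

Try groups of 3 (3 cells in 9 notes):
A4 G#4 A4 | G4 F#4 G4 | F4 E4 F4
Every group is a transposition down a 2nd of the one before; no shorter unit works.

3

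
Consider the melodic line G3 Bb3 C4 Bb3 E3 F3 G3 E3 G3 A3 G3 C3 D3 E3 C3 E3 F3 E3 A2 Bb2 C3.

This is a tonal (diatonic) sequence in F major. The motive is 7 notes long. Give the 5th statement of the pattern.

F2 A2 Bb2 A2 D2 E2 F2

The 7-note cells begin on G3, E3, C3 — each down a 3rd from the last.
Extending down a 3rd: A2 → F2.
From F2 the diatonic shape gives F2 A2 Bb2 A2 D2 E2 F2.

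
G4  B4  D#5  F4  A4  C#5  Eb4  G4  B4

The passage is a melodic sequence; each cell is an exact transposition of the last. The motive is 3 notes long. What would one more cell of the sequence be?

Db4 F4 A4

With a 3-note motive the entries are G4, F4, Eb4, each down a 2nd from the previous.
So cell 4 is Db4 F4 A4.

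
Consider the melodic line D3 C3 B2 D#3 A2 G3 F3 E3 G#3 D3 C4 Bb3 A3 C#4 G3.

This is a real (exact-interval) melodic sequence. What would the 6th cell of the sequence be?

With a 5-note motive the entries are D3, G3, C4, each up a 4th from the previous.
Carrying on: F4 → Bb4 → Eb5.
Statement 6 starts on Eb5 and keeps the same exact contour: Eb5 Db5 C5 E5 Bb4.

Eb5 Db5 C5 E5 Bb4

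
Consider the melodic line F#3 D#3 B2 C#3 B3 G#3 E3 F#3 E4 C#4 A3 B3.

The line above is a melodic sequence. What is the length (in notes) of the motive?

There are 12 notes; a 4-note unit gives 3 cells:
F#3 D#3 B2 C#3 | B3 G#3 E3 F#3 | E4 C#4 A3 B3
Every group is a transposition up a 4th of the one before; no shorter unit works.

4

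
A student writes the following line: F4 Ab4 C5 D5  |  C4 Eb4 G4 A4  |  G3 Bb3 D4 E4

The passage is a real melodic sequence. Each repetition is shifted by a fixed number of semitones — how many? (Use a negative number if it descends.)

-5

With a 4-note motive the entries are F4, C4, G3, each down a 4th from the previous.
F4 to C4 spans -5 semitones.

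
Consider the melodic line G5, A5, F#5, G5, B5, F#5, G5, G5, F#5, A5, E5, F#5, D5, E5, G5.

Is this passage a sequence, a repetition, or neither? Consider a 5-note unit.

neither

Note 3 of cell 2 is G5; if this were a sequence it would be E5. No unit length gives a consistent transposition pattern.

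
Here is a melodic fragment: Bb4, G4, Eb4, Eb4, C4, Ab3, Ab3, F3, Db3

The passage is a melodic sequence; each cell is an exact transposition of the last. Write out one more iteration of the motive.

Db3 Bb2 Gb2

With a 3-note motive the entries are Bb4, Eb4, Ab3, each down a 5th from the previous.
From Db3 the exact shape gives Db3 Bb2 Gb2.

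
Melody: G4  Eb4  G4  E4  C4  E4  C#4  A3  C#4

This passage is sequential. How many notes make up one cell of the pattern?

9 notes total. Splitting into 3 groups of 3:
G4 Eb4 G4 | E4 C4 E4 | C#4 A3 C#4
Each cell is the previous one down a 3rd — so the unit is 3 notes.

3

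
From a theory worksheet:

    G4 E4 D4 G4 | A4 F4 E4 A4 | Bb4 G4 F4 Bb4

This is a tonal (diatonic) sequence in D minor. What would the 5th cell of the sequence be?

With a 4-note motive the entries are G4, A4, Bb4, each up a 2nd from the previous.
Carrying on: C5 → D5.
From D5 the diatonic shape gives D5 Bb4 A4 D5.

D5 Bb4 A4 D5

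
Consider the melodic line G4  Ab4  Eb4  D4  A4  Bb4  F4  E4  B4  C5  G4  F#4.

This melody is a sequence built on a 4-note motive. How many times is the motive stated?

12 notes in groups of 4 gives 12/4 = 3 statements.
Starts: G4, A4, B4 — each up a 2nd.

3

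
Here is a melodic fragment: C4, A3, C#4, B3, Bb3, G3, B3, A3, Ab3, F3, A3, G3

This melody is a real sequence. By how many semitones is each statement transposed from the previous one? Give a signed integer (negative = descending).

With a 4-note motive the entries are C4, Bb3, Ab3, each down a 2nd from the previous.
C4 to Bb3 spans -2 semitones.

-2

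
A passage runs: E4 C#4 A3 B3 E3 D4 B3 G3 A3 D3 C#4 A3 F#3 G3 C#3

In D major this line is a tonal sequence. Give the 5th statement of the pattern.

Taking 5-note groups, the heads are E4, D4, C#4: the pattern moves down a 2nd.
Extending down a 2nd: B3 → A3.
Statement 5 starts on A3 and keeps the same diatonic contour: A3 F#3 D3 E3 A2.

A3 F#3 D3 E3 A2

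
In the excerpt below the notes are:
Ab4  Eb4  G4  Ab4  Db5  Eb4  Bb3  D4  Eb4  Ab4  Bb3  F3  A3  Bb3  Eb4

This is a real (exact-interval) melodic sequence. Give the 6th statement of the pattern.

Unit = 5 notes; the statements start on Ab4, Eb4, Bb3, moving down a 4th each time.
Carrying on: F3 → C3 → G2.
Statement 6 starts on G2 and keeps the same exact contour: G2 D2 F#2 G2 C3.

G2 D2 F#2 G2 C3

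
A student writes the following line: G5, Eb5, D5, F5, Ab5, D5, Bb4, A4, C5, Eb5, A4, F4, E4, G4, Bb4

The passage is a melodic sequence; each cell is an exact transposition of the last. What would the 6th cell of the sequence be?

Taking 5-note groups, the heads are G5, D5, A4: the pattern moves down a 4th.
Extending down a 4th: E4 → B3 → F#3.
Statement 6 starts on F#3 and keeps the same exact contour: F#3 D3 C#3 E3 G3.

F#3 D3 C#3 E3 G3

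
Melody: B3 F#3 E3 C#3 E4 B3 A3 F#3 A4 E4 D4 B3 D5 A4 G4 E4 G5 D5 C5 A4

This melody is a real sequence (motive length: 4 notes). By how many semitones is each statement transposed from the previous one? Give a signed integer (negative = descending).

5

Unit = 4 notes; the statements start on B3, E4, A4, D5, G5, moving up a 4th each time.
B3→E4 is 64 − 59 = 5 semitones.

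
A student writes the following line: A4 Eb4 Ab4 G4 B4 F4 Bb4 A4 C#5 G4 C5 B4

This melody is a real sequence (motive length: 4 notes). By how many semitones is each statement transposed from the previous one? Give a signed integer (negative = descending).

2

Taking 4-note groups, the heads are A4, B4, C#5: the pattern moves up a 2nd.
A4 to B4 spans +2 semitones.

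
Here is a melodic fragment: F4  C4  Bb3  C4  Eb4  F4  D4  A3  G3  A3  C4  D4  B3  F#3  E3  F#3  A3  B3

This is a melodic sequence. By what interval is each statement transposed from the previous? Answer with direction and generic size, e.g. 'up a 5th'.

down a 3rd

The 6-note cells begin on F4, D4, B3 — each down a 3rd from the last.
From F4 to D4: down a 3rd.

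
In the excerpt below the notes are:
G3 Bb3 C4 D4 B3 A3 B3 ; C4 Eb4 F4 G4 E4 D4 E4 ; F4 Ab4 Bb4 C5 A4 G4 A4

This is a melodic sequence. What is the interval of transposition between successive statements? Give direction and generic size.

up a 4th

The 7-note cells begin on G3, C4, F4 — each up a 4th from the last.
G3 to C4 is up a 4th.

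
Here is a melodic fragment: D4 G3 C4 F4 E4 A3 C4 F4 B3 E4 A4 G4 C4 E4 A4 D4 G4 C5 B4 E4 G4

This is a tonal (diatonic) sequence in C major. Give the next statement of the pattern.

Unit = 7 notes; the statements start on D4, F4, A4, moving up a 3rd each time.
Statement 4 starts on C5 and keeps the same diatonic contour: C5 F4 B4 E5 D5 G4 B4.

C5 F4 B4 E5 D5 G4 B4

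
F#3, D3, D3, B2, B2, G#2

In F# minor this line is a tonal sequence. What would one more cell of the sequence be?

Unit = 2 notes; the statements start on F#3, D3, B2, moving down a 3rd each time.
Statement 4 starts on G#2 and keeps the same diatonic contour: G#2 E2.

G#2 E2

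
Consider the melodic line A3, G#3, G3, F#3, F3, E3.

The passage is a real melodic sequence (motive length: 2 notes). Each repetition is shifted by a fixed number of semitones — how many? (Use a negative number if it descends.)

The 2-note cells begin on A3, G3, F3 — each down a 2nd from the last.
A3 to G3 spans -2 semitones.

-2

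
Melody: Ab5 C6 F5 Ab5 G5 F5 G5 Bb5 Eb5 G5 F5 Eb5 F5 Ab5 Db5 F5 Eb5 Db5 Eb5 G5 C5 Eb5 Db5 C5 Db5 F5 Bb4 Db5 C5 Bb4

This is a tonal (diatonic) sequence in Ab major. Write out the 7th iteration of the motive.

Taking 6-note groups, the heads are Ab5, G5, F5, Eb5, Db5: the pattern moves down a 2nd.
Extending down a 2nd: C5 → Bb4.
So cell 7 is Bb4 Db5 G4 Bb4 Ab4 G4.

Bb4 Db5 G4 Bb4 Ab4 G4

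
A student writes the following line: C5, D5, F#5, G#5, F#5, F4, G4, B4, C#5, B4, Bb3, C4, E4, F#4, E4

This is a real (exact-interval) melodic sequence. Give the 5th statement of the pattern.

The 5-note cells begin on C5, F4, Bb3 — each down a 5th from the last.
Carrying on: Eb3 → Ab2.
Statement 5 starts on Ab2 and keeps the same exact contour: Ab2 Bb2 D3 E3 D3.

Ab2 Bb2 D3 E3 D3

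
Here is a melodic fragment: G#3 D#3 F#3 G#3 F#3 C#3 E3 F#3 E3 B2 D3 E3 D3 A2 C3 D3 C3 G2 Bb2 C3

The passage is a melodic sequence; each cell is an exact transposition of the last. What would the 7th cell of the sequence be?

Unit = 4 notes; the statements start on G#3, F#3, E3, D3, C3, moving down a 2nd each time.
Continuing the starts: Bb2 → Ab2.
From Ab2 the exact shape gives Ab2 Eb2 Gb2 Ab2.

Ab2 Eb2 Gb2 Ab2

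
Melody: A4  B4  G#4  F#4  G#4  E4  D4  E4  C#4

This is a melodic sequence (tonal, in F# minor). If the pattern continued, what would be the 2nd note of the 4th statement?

The unit is 3 notes. Position-2 pitches of the 3 shown cells: B4, G#4, E4.
Each moves down a 3rd; the next is C#4.

C#4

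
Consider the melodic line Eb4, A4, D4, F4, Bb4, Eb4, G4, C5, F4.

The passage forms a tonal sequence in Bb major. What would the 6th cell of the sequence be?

With a 3-note motive the entries are Eb4, F4, G4, each up a 2nd from the previous.
Extending up a 2nd: A4 → Bb4 → C5.
So cell 6 is C5 F5 Bb4.

C5 F5 Bb4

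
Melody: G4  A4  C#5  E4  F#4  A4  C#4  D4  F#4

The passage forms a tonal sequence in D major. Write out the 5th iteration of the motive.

F#3 G3 B3

Taking 3-note groups, the heads are G4, E4, C#4: the pattern moves down a 3rd.
Extending down a 3rd: A3 → F#3.
Statement 5 starts on F#3 and keeps the same diatonic contour: F#3 G3 B3.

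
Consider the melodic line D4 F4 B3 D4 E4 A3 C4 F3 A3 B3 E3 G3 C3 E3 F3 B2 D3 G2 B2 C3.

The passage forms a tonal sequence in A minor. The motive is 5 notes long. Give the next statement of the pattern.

F2 A2 D2 F2 G2

Unit = 5 notes; the statements start on D4, A3, E3, B2, moving down a 4th each time.
From F2 the diatonic shape gives F2 A2 D2 F2 G2.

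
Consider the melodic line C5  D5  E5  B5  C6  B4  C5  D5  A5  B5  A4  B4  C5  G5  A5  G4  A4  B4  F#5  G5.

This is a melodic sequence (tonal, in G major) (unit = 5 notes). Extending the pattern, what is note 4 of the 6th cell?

The unit is 5 notes. Position-4 pitches of the 4 shown cells: B5, A5, G5, F#5.
Carrying that down a 2nd forward: E5 → D5.

D5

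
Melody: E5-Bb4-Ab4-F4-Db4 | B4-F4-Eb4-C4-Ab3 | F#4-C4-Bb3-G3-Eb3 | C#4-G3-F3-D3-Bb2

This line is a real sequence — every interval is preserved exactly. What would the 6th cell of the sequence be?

D#3 A2 G2 E2 C2

Taking 5-note groups, the heads are E5, B4, F#4, C#4: the pattern moves down a 4th.
Extending down a 4th: G#3 → D#3.
So cell 6 is D#3 A2 G2 E2 C2.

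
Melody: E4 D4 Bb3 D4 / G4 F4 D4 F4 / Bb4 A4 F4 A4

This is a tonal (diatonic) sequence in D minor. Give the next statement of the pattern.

D5 C5 A4 C5

Unit = 4 notes; the statements start on E4, G4, Bb4, moving up a 3rd each time.
So cell 4 is D5 C5 A4 C5.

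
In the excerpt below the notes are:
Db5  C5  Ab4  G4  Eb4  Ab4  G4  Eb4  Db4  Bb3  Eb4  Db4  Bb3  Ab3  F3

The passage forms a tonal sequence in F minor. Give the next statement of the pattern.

With a 5-note motive the entries are Db5, Ab4, Eb4, each down a 4th from the previous.
Statement 4 starts on Bb3 and keeps the same diatonic contour: Bb3 Ab3 F3 Eb3 C3.

Bb3 Ab3 F3 Eb3 C3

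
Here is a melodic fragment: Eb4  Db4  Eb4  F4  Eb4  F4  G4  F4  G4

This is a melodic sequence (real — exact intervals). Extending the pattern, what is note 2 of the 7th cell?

C#5

With 3-note cells, note 2 of each statement runs Db4, Eb4, F4.
Extending up a 2nd: G4 → A4 → B4 → C#5.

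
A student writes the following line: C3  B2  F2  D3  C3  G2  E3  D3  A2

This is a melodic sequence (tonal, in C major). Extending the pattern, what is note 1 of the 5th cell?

G3

The unit is 3 notes. Position-1 pitches of the 3 shown cells: C3, D3, E3.
Extending up a 2nd: F3 → G3.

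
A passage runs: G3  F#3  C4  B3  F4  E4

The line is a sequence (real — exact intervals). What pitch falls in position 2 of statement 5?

D5

With 2-note cells, note 2 of each statement runs F#3, B3, E4.
Extending up a 4th: A4 → D5.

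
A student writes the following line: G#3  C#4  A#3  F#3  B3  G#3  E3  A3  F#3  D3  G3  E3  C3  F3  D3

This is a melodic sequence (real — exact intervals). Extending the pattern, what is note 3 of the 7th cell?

Bb2

Grouping in 3s, the 3rd note of each cell is A#3, G#3, F#3, E3, D3.
Extending down a 2nd: C3 → Bb2.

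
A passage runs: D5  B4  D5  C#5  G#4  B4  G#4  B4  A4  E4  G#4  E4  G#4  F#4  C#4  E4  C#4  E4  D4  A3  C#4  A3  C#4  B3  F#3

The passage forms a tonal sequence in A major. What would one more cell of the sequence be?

A3 F#3 A3 G#3 D3

Unit = 5 notes; the statements start on D5, B4, G#4, E4, C#4, moving down a 3rd each time.
Statement 6 starts on A3 and keeps the same diatonic contour: A3 F#3 A3 G#3 D3.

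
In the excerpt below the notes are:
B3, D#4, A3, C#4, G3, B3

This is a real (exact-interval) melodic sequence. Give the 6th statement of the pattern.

Db3 F3

Taking 2-note groups, the heads are B3, A3, G3: the pattern moves down a 2nd.
Extending down a 2nd: F3 → Eb3 → Db3.
So cell 6 is Db3 F3.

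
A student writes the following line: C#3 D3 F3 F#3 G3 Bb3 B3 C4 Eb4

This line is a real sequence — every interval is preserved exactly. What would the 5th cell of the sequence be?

With a 3-note motive the entries are C#3, F#3, B3, each up a 4th from the previous.
Continuing the starts: E4 → A4.
From A4 the exact shape gives A4 Bb4 Db5.

A4 Bb4 Db5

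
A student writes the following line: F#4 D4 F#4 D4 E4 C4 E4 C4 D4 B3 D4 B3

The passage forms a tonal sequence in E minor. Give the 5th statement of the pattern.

B3 G3 B3 G3

With a 4-note motive the entries are F#4, E4, D4, each down a 2nd from the previous.
Carrying on: C4 → B3.
From B3 the diatonic shape gives B3 G3 B3 G3.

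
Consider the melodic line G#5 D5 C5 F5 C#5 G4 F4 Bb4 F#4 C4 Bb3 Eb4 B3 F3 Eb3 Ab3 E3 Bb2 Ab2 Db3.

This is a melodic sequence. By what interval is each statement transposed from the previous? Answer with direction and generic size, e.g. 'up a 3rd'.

The 4-note cells begin on G#5, C#5, F#4, B3, E3 — each down a 5th from the last.
From G#5 to C#5: down a 5th.

down a 5th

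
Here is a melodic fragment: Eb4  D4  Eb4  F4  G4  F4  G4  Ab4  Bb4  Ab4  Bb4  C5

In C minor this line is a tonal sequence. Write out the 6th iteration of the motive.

Taking 4-note groups, the heads are Eb4, G4, Bb4: the pattern moves up a 3rd.
Carrying on: D5 → F5 → Ab5.
From Ab5 the diatonic shape gives Ab5 G5 Ab5 Bb5.

Ab5 G5 Ab5 Bb5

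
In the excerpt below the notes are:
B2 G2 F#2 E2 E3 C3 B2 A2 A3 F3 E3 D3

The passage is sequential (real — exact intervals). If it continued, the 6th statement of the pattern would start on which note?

C5

Unit = 4 notes; the statements start on B2, E3, A3, moving up a 4th each time.
Continuing: D4 → G4 → C5. Statement 6 starts on C5.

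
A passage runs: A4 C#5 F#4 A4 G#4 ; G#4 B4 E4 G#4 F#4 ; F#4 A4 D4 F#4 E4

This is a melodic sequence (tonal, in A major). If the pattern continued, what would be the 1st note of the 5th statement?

Grouping in 5s, the 1st note of each cell is A4, G#4, F#4.
Each moves down a 2nd. Continuing: E4 → D4.

D4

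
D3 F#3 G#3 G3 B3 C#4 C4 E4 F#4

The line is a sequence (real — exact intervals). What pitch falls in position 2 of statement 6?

G5

The unit is 3 notes. Position-2 pitches of the 3 shown cells: F#3, B3, E4.
Extending up a 4th: A4 → D5 → G5.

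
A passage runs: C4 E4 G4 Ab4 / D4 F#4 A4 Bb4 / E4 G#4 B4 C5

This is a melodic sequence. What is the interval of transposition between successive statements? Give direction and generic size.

up a 2nd

With a 4-note motive the entries are C4, D4, E4, each up a 2nd from the previous.
From C4 to D4: up a 2nd.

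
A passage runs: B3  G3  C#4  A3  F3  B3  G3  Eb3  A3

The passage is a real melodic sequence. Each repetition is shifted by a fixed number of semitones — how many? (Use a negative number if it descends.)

-2

Taking 3-note groups, the heads are B3, A3, G3: the pattern moves down a 2nd.
B3 to A3 spans -2 semitones.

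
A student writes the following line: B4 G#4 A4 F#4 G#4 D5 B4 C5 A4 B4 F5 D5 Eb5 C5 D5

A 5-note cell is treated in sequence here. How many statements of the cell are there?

15 notes in groups of 5 gives 15/5 = 3 statements.
Starts: B4, D5, F5 — each up a 3rd.

3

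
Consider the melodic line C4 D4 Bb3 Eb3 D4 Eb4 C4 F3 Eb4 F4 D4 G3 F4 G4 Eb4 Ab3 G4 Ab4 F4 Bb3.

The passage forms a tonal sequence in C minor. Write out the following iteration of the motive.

Ab4 Bb4 G4 C4

Unit = 4 notes; the statements start on C4, D4, Eb4, F4, G4, moving up a 2nd each time.
So cell 6 is Ab4 Bb4 G4 C4.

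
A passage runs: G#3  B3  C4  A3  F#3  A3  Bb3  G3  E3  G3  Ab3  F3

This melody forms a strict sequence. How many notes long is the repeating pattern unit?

4

12 notes total. Splitting into 3 groups of 4:
G#3 B3 C4 A3 | F#3 A3 Bb3 G3 | E3 G3 Ab3 F3
Each cell is the previous one down a 2nd — so the unit is 4 notes.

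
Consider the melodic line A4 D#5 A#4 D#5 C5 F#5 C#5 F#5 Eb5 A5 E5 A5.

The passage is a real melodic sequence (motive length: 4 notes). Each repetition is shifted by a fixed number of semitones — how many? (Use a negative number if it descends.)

3

The 4-note cells begin on A4, C5, Eb5 — each up a 3rd from the last.
A4→C5 is 72 − 69 = 3 semitones.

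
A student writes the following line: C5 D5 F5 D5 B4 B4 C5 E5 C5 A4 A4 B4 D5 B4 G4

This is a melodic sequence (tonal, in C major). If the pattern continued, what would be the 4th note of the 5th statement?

The unit is 5 notes. Position-4 pitches of the 3 shown cells: D5, C5, B4.
Each moves down a 2nd. Continuing: A4 → G4.

G4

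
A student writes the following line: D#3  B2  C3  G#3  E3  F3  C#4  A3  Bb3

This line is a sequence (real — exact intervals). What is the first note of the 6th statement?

With a 3-note motive the entries are D#3, G#3, C#4, each up a 4th from the previous.
Continuing: F#4 → B4 → E5. Statement 6 starts on E5.

E5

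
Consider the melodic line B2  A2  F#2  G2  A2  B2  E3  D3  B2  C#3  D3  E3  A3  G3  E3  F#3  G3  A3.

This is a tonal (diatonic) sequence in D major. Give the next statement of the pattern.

D4 C#4 A3 B3 C#4 D4

Taking 6-note groups, the heads are B2, E3, A3: the pattern moves up a 4th.
Statement 4 starts on D4 and keeps the same diatonic contour: D4 C#4 A3 B3 C#4 D4.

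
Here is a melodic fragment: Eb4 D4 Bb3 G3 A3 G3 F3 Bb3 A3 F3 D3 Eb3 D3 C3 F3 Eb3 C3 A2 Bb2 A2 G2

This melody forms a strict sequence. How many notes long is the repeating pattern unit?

There are 21 notes; a 7-note unit gives 3 cells:
Eb4 D4 Bb3 G3 A3 G3 F3 | Bb3 A3 F3 D3 Eb3 D3 C3 | F3 Eb3 C3 A2 Bb2 A2 G2
Every group is a transposition down a 4th of the one before; no shorter unit works.

7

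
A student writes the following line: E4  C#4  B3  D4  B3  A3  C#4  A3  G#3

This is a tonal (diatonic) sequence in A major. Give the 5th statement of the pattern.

With a 3-note motive the entries are E4, D4, C#4, each down a 2nd from the previous.
Extending down a 2nd: B3 → A3.
From A3 the diatonic shape gives A3 F#3 E3.

A3 F#3 E3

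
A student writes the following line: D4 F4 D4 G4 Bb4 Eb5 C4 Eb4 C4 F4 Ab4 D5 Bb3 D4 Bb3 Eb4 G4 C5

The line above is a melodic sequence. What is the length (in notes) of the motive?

6

18 notes total. Splitting into 3 groups of 6:
D4 F4 D4 G4 Bb4 Eb5 | C4 Eb4 C4 F4 Ab4 D5 | Bb3 D4 Bb3 Eb4 G4 C5
Each cell is the previous one down a 2nd — so the unit is 6 notes.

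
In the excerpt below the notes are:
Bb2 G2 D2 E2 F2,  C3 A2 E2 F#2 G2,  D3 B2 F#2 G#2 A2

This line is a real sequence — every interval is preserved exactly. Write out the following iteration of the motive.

E3 C#3 G#2 A#2 B2

With a 5-note motive the entries are Bb2, C3, D3, each up a 2nd from the previous.
So cell 4 is E3 C#3 G#2 A#2 B2.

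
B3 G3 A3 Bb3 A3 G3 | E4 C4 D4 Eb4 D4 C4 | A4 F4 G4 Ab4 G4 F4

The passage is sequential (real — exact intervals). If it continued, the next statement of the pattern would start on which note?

Unit = 6 notes; the statements start on B3, E4, A4, moving up a 4th each time.
The next head, up a 4th from A4, is D5.

D5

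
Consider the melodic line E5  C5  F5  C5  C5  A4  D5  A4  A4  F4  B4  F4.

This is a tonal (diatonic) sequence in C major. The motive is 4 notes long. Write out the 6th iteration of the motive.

With a 4-note motive the entries are E5, C5, A4, each down a 3rd from the previous.
Continuing the starts: F4 → D4 → B3.
Statement 6 starts on B3 and keeps the same diatonic contour: B3 G3 C4 G3.

B3 G3 C4 G3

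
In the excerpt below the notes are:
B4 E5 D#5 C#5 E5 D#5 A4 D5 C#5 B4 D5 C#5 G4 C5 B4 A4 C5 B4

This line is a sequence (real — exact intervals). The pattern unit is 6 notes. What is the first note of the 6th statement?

The 6-note cells begin on B4, A4, G4 — each down a 2nd from the last.
Extending the heads down a 2nd: F4 → Eb4 → Db4.

Db4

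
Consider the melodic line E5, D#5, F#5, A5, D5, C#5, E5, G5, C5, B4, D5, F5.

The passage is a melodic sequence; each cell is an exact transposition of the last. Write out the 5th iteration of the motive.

Taking 4-note groups, the heads are E5, D5, C5: the pattern moves down a 2nd.
Continuing the starts: Bb4 → Ab4.
So cell 5 is Ab4 G4 Bb4 Db5.

Ab4 G4 Bb4 Db5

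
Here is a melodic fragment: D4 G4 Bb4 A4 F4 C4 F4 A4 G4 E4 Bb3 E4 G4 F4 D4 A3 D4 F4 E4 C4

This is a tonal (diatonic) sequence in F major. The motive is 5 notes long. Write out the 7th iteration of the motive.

E3 A3 C4 Bb3 G3

With a 5-note motive the entries are D4, C4, Bb3, A3, each down a 2nd from the previous.
Carrying on: G3 → F3 → E3.
So cell 7 is E3 A3 C4 Bb3 G3.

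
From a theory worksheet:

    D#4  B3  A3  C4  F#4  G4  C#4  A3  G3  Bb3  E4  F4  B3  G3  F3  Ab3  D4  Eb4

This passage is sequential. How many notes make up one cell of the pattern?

6

Try groups of 6 (3 cells in 18 notes):
D#4 B3 A3 C4 F#4 G4 | C#4 A3 G3 Bb3 E4 F4 | B3 G3 F3 Ab3 D4 Eb4
Each cell is the previous one down a 2nd — so the unit is 6 notes.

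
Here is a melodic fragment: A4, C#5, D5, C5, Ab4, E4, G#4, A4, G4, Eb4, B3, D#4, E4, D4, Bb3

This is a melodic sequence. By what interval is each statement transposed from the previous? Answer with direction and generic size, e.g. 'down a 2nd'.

down a 4th

With a 5-note motive the entries are A4, E4, B3, each down a 4th from the previous.
From A4 to E4: down a 4th.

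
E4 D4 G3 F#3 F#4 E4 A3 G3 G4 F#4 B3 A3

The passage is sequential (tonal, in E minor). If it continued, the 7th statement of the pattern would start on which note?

D5

Taking 4-note groups, the heads are E4, F#4, G4: the pattern moves up a 2nd.
Continuing: A4 → B4 → C5 → D5. Statement 7 starts on D5.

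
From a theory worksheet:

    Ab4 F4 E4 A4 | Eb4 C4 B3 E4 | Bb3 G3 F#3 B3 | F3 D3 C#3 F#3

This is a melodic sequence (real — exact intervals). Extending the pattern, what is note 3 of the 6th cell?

Grouping in 4s, the 3rd note of each cell is E4, B3, F#3, C#3.
Carrying that down a 4th forward: G#2 → D#2.

D#2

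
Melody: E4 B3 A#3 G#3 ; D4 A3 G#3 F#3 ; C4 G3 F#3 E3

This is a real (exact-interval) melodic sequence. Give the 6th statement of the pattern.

Gb3 Db3 C3 Bb2

Taking 4-note groups, the heads are E4, D4, C4: the pattern moves down a 2nd.
Carrying on: Bb3 → Ab3 → Gb3.
Statement 6 starts on Gb3 and keeps the same exact contour: Gb3 Db3 C3 Bb2.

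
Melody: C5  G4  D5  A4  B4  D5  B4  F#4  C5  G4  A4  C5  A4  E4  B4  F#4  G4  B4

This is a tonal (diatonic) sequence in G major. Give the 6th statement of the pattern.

E4 B3 F#4 C4 D4 F#4

Taking 6-note groups, the heads are C5, B4, A4: the pattern moves down a 2nd.
Carrying on: G4 → F#4 → E4.
So cell 6 is E4 B3 F#4 C4 D4 F#4.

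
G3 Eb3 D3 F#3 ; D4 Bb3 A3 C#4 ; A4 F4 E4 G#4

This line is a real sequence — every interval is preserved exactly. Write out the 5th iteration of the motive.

B5 G5 F#5 A#5

Unit = 4 notes; the statements start on G3, D4, A4, moving up a 5th each time.
Extending up a 5th: E5 → B5.
Statement 5 starts on B5 and keeps the same exact contour: B5 G5 F#5 A#5.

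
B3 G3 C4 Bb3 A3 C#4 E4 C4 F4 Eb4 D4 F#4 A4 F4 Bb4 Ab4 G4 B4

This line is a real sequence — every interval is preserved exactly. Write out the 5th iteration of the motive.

Taking 6-note groups, the heads are B3, E4, A4: the pattern moves up a 4th.
Extending up a 4th: D5 → G5.
From G5 the exact shape gives G5 Eb5 Ab5 Gb5 F5 A5.

G5 Eb5 Ab5 Gb5 F5 A5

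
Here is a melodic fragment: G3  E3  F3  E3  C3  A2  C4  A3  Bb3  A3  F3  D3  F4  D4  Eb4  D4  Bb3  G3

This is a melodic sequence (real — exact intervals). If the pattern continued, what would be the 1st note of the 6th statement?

With 6-note cells, note 1 of each statement runs G3, C4, F4.
Each moves up a 4th. Continuing: Bb4 → Eb5 → Ab5.

Ab5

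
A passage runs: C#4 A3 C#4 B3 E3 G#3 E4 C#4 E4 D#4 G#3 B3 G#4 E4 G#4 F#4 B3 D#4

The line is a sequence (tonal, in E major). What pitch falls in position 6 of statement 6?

With 6-note cells, note 6 of each statement runs G#3, B3, D#4.
Extending up a 3rd: F#4 → A4 → C#5.

C#5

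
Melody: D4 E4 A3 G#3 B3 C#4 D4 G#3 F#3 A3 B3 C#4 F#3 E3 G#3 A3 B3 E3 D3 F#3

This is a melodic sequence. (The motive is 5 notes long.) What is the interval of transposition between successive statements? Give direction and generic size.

down a 2nd

Unit = 5 notes; the statements start on D4, C#4, B3, A3, moving down a 2nd each time.
From D4 to C#4: down a 2nd.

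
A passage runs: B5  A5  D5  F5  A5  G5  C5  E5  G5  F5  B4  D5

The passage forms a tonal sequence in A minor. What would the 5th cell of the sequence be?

E5 D5 G4 B4

Taking 4-note groups, the heads are B5, A5, G5: the pattern moves down a 2nd.
Carrying on: F5 → E5.
From E5 the diatonic shape gives E5 D5 G4 B4.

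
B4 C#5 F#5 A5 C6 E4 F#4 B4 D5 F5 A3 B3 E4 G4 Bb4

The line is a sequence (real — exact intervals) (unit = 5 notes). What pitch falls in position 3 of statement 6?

G2

Grouping in 5s, the 3rd note of each cell is F#5, B4, E4.
Extending down a 5th: A3 → D3 → G2.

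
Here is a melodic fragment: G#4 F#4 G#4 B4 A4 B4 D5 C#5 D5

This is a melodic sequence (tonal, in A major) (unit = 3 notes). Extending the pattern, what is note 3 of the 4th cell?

F#5

Grouping in 3s, the 3rd note of each cell is G#4, B4, D5.
From D5, up a 3rd gives F#5.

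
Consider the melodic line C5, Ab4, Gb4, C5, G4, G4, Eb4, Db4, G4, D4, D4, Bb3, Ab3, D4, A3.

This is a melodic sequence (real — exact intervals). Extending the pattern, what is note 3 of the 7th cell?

Grouping in 5s, the 3rd note of each cell is Gb4, Db4, Ab3.
Extending down a 4th: Eb3 → Bb2 → F2 → C2.

C2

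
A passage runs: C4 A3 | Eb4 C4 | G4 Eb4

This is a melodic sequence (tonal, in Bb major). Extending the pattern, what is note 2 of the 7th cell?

With 2-note cells, note 2 of each statement runs A3, C4, Eb4.
Extending up a 3rd: G4 → Bb4 → D5 → F5.

F5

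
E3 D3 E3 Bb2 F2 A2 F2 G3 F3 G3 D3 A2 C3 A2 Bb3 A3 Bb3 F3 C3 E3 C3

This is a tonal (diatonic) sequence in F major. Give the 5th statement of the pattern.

Unit = 7 notes; the statements start on E3, G3, Bb3, moving up a 3rd each time.
Continuing the starts: D4 → F4.
So cell 5 is F4 E4 F4 C4 G3 Bb3 G3.

F4 E4 F4 C4 G3 Bb3 G3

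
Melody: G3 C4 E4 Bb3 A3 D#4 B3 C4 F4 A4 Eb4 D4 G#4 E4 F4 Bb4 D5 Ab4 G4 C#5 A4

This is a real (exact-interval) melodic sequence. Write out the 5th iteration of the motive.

Eb5 Ab5 C6 Gb5 F5 B5 G5

The 7-note cells begin on G3, C4, F4 — each up a 4th from the last.
Carrying on: Bb4 → Eb5.
From Eb5 the exact shape gives Eb5 Ab5 C6 Gb5 F5 B5 G5.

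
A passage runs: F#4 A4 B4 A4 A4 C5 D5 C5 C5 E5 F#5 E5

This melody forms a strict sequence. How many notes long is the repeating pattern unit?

4

There are 12 notes; a 4-note unit gives 3 cells:
F#4 A4 B4 A4 | A4 C5 D5 C5 | C5 E5 F#5 E5
Each cell is the previous one up a 3rd — so the unit is 4 notes.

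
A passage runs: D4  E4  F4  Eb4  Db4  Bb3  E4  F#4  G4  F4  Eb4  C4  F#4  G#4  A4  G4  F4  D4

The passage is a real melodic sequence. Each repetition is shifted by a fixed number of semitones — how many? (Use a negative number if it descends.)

Taking 6-note groups, the heads are D4, E4, F#4: the pattern moves up a 2nd.
D4 to E4 spans +2 semitones.

2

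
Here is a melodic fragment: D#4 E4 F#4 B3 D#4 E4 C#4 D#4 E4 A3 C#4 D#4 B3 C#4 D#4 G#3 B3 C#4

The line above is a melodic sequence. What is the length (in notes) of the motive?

6

There are 18 notes; a 6-note unit gives 3 cells:
D#4 E4 F#4 B3 D#4 E4 | C#4 D#4 E4 A3 C#4 D#4 | B3 C#4 D#4 G#3 B3 C#4
Every group is a transposition down a 2nd of the one before; no shorter unit works.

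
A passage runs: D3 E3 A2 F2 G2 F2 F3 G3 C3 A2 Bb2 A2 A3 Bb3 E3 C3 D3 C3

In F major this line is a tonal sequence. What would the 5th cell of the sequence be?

E4 F4 Bb3 G3 A3 G3

Taking 6-note groups, the heads are D3, F3, A3: the pattern moves up a 3rd.
Continuing the starts: C4 → E4.
So cell 5 is E4 F4 Bb3 G3 A3 G3.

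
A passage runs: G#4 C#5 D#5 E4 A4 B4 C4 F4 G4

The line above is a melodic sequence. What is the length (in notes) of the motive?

3

Try groups of 3 (3 cells in 9 notes):
G#4 C#5 D#5 | E4 A4 B4 | C4 F4 G4
That's a consistent down a 3rd shift per cell, and no other grouping gives one.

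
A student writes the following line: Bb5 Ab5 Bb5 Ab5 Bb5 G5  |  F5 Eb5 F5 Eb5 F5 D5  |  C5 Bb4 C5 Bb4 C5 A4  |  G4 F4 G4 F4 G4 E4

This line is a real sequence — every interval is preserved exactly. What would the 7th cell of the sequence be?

The 6-note cells begin on Bb5, F5, C5, G4 — each down a 4th from the last.
Continuing the starts: D4 → A3 → E3.
So cell 7 is E3 D3 E3 D3 E3 C#3.

E3 D3 E3 D3 E3 C#3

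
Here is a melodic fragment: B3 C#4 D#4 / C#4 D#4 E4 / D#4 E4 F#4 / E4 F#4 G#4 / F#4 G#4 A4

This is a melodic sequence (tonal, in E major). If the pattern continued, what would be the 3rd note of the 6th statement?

With 3-note cells, note 3 of each statement runs D#4, E4, F#4, G#4, A4.
Each moves up a 2nd; the next is B4.

B4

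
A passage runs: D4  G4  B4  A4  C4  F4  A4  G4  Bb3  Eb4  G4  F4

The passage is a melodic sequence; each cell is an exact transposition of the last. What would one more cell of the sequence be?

Ab3 Db4 F4 Eb4

The 4-note cells begin on D4, C4, Bb3 — each down a 2nd from the last.
So cell 4 is Ab3 Db4 F4 Eb4.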